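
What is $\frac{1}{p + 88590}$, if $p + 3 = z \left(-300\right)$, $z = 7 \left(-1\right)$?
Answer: $\frac{1}{90687} \approx 1.1027 \cdot 10^{-5}$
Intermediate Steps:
$z = -7$
$p = 2097$ ($p = -3 - -2100 = -3 + 2100 = 2097$)
$\frac{1}{p + 88590} = \frac{1}{2097 + 88590} = \frac{1}{90687}$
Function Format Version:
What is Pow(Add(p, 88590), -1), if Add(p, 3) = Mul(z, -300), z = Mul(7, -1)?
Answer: Rational(1, 90687) ≈ 1.1027e-5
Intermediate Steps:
z = -7
p = 2097 (p = Add(-3, Mul(-7, -300)) = Add(-3, 2100) = 2097)
Pow(Add(p, 88590), -1) = Pow(Add(2097, 88590), -1) = Pow(90687, -1) = Rational(1, 90687)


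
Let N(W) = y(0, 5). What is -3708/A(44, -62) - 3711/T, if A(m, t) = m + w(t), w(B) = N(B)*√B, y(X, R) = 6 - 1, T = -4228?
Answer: -16115955/350924 + 3090*I*√62/581 ≈ -45.924 + 41.877*I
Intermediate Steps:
y(X, R) = 5
N(W) = 5
w(B) = 5*√B
A(m, t) = m + 5*√t
-3708/A(44, -62) - 3711/T = -3708/(44 + 5*√(-62)) - 3711/(-4228) = -3708/(44 + 5*(I*√62)) - 3711*(-1/4228) = -3708/(44 + 5*I*√62) + 3711/4228 = 3711/4228 - 3708/(44 + 5*I*√62)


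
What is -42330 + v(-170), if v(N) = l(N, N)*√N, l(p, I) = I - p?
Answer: -42330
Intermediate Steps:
v(N) = 0 (v(N) = (N - N)*√N = 0*√N = 0)
-42330 + v(-170) = -42330 + 0 = -42330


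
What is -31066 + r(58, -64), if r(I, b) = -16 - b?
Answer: -31018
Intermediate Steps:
-31066 + r(58, -64) = -31066 + (-16 - 1*(-64)) = -31066 + (-16 + 64) = -31066 + 48 = -31018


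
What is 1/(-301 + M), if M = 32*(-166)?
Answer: -1/5613 ≈ -0.00017816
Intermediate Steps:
M = -5312
1/(-301 + M) = 1/(-301 - 5312) = 1/(-5613) = -1/5613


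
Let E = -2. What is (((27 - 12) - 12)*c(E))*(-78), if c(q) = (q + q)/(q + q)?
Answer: -234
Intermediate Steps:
c(q) = 1 (c(q) = (2*q)/((2*q)) = (2*q)*(1/(2*q)) = 1)
(((27 - 12) - 12)*c(E))*(-78) = (((27 - 12) - 12)*1)*(-78) = ((15 - 12)*1)*(-78) = (3*1)*(-78) = 3*(-78) = -234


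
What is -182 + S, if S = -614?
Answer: -796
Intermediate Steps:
-182 + S = -182 - 614 = -796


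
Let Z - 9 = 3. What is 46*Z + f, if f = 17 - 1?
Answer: 568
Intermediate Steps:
f = 16
Z = 12 (Z = 9 + 3 = 12)
46*Z + f = 46*12 + 16 = 552 + 16 = 568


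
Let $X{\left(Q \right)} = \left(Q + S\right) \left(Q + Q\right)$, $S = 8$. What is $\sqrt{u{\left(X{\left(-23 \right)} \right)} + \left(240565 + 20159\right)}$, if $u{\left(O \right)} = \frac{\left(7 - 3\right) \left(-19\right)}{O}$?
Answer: $\frac{\sqrt{31032660990}}{345} \approx 510.61$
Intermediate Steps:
$X{\left(Q \right)} = 2 Q \left(8 + Q\right)$ ($X{\left(Q \right)} = \left(Q + 8\right) \left(Q + Q\right) = \left(8 + Q\right) 2 Q = 2 Q \left(8 + Q\right)$)
$u{\left(O \right)} = - \frac{76}{O}$ ($u{\left(O \right)} = \frac{\left(7 - 3\right) \left(-19\right)}{O} = \frac{4 \left(-19\right)}{O} = - \frac{76}{O}$)
$\sqrt{u{\left(X{\left(-23 \right)} \right)} + \left(240565 + 20159\right)} = \sqrt{- \frac{76}{2 \left(-23\right) \left(8 - 23\right)} + \left(240565 + 20159\right)} = \sqrt{- \frac{76}{2 \left(-23\right) \left(-15\right)} + 260724} = \sqrt{- \frac{76}{690} + 260724} = \sqrt{\left(-76\right) \frac{1}{690} + 260724} = \sqrt{- \frac{38}{345} + 260724} = \sqrt{\frac{89949742}{345}} = \frac{\sqrt{31032660990}}{345}$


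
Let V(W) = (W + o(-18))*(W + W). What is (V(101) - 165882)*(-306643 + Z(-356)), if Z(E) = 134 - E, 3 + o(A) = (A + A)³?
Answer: 2930067289494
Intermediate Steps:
o(A) = -3 + 8*A³ (o(A) = -3 + (A + A)³ = -3 + (2*A)³ = -3 + 8*A³)
V(W) = 2*W*(-46659 + W) (V(W) = (W + (-3 + 8*(-18)³))*(W + W) = (W + (-3 + 8*(-5832)))*(2*W) = (W + (-3 - 46656))*(2*W) = (W - 46659)*(2*W) = (-46659 + W)*(2*W) = 2*W*(-46659 + W))
(V(101) - 165882)*(-306643 + Z(-356)) = (2*101*(-46659 + 101) - 165882)*(-306643 + (134 - 1*(-356))) = (2*101*(-46558) - 165882)*(-306643 + (134 + 356)) = (-9404716 - 165882)*(-306643 + 490) = -9570598*(-306153) = 2930067289494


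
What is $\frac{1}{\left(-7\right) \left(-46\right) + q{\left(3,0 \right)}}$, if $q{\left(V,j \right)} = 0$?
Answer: $\frac{1}{322} \approx 0.0031056$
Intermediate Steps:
$\frac{1}{\left(-7\right) \left(-46\right) + q{\left(3,0 \right)}} = \frac{1}{\left(-7\right) \left(-46\right) + 0} = \frac{1}{322 + 0} = \frac{1}{322}$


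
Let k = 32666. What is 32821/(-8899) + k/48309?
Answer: -1294854955/429901791 ≈ -3.0120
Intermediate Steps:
32821/(-8899) + k/48309 = 32821/(-8899) + 32666/48309 = 32821*(-1/8899) + 32666*(1/48309) = -32821/8899 + 32666/48309 = -1294854955/429901791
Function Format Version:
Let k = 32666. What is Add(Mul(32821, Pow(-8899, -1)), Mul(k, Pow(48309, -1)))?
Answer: Rational(-1294854955, 429901791) ≈ -3.0120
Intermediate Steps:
Add(Mul(32821, Pow(-8899, -1)), Mul(k, Pow(48309, -1))) = Add(Mul(32821, Pow(-8899, -1)), Mul(32666, Pow(48309, -1))) = Add(Mul(32821, Rational(-1, 8899)), Mul(32666, Rational(1, 48309))) = Add(Rational(-32821, 8899), Rational(32666, 48309)) = Rational(-1294854955, 429901791)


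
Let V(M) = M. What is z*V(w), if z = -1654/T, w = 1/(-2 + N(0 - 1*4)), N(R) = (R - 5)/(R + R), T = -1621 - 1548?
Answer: -13232/22183 ≈ -0.59649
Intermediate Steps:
T = -3169
N(R) = (-5 + R)/(2*R) (N(R) = (-5 + R)/((2*R)) = (-5 + R)*(1/(2*R)) = (-5 + R)/(2*R))
w = -8/7 (w = 1/(-2 + (-5 + (0 - 1*4))/(2*(0 - 1*4))) = 1/(-2 + (-5 + (0 - 4))/(2*(0 - 4))) = 1/(-2 + (½)*(-5 - 4)/(-4)) = 1/(-2 + (½)*(-¼)*(-9)) = 1/(-2 + 9/8) = 1/(-7/8) = -8/7 ≈ -1.1429)
z = 1654/3169 (z = -1654/(-3169) = -1654*(-1/3169) = 1654/3169 ≈ 0.52193)
z*V(w) = (1654/3169)*(-8/7) = -13232/22183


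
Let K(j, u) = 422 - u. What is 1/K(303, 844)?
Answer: -1/422 ≈ -0.0023697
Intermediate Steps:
1/K(303, 844) = 1/(422 - 1*844) = 1/(422 - 844) = 1/(-422) = -1/422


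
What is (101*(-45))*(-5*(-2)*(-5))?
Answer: 227250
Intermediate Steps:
(101*(-45))*(-5*(-2)*(-5)) = -45450*(-5) = -4545*(-50) = 227250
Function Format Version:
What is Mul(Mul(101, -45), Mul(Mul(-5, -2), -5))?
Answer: 227250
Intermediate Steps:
Mul(Mul(101, -45), Mul(Mul(-5, -2), -5)) = Mul(-4545, Mul(10, -5)) = Mul(-4545, -50) = 227250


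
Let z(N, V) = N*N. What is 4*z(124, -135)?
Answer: 61504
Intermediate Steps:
z(N, V) = N²
4*z(124, -135) = 4*124² = 4*15376 = 61504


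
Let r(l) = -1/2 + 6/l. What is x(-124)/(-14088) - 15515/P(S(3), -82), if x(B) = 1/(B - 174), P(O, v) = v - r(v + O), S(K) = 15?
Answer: 8728149689149/45798425616 ≈ 190.58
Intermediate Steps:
r(l) = -½ + 6/l (r(l) = -1*½ + 6/l = -½ + 6/l)
P(O, v) = v - (12 - O - v)/(2*(O + v)) (P(O, v) = v - (12 - (v + O))/(2*(v + O)) = v - (12 - (O + v))/(2*(O + v)) = v - (12 + (-O - v))/(2*(O + v)) = v - (12 - O - v)/(2*(O + v)))
x(B) = 1/(-174 + B)
x(-124)/(-14088) - 15515/P(S(3), -82) = 1/(-174 - 124*(-14088)) - 15515*(15 - 82)/(-6 + (½)*15 + (½)*(-82) - 82*(15 - 82)) = -1/14088/(-298) - 15515*(-67/(-6 + 15/2 - 41 - 82*(-67))) = -1/298*(-1/14088) - 15515*(-67/(-6 + 15/2 - 41 + 5494)) = 1/4198224 - 15515/((-1/67*10909/2)) = 1/4198224 - 15515/(-10909/134) = 1/4198224 - 15515*(-134/10909) = 1/4198224 + 2079010/10909 = 8728149689149/45798425616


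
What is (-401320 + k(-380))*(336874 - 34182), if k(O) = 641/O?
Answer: -11540302083193/95 ≈ -1.2148e+11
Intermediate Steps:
(-401320 + k(-380))*(336874 - 34182) = (-401320 + 641/(-380))*(336874 - 34182) = (-401320 + 641*(-1/380))*302692 = (-401320 - 641/380)*302692 = -152502241/380*302692 = -11540302083193/95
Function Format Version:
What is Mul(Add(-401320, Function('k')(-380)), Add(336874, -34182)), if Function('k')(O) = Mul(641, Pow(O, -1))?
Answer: Rational(-11540302083193, 95) ≈ -1.2148e+11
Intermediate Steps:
Mul(Add(-401320, Function('k')(-380)), Add(336874, -34182)) = Mul(Add(-401320, Mul(641, Pow(-380, -1))), Add(336874, -34182)) = Mul(Add(-401320, Mul(641, Rational(-1, 380))), 302692) = Mul(Add(-401320, Rational(-641, 380)), 302692) = Mul(Rational(-152502241, 380), 302692) = Rational(-11540302083193, 95)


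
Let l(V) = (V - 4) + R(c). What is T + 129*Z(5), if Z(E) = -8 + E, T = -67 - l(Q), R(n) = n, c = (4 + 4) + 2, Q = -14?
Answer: -446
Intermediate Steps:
c = 10 (c = 8 + 2 = 10)
l(V) = 6 + V (l(V) = (V - 4) + 10 = (-4 + V) + 10 = 6 + V)
T = -59 (T = -67 - (6 - 14) = -67 - 1*(-8) = -67 + 8 = -59)
T + 129*Z(5) = -59 + 129*(-8 + 5) = -59 + 129*(-3) = -59 - 387 = -446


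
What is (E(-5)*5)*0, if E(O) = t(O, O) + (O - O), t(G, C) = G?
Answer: 0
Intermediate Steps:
E(O) = O (E(O) = O + (O - O) = O + 0 = O)
(E(-5)*5)*0 = -5*5*0 = -25*0 = 0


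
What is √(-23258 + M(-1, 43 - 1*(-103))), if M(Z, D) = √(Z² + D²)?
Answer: √(-23258 + √21317) ≈ 152.03*I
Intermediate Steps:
M(Z, D) = √(D² + Z²)
√(-23258 + M(-1, 43 - 1*(-103))) = √(-23258 + √((43 - 1*(-103))² + (-1)²)) = √(-23258 + √((43 + 103)² + 1)) = √(-23258 + √(146² + 1)) = √(-23258 + √(21316 + 1)) = √(-23258 + √21317)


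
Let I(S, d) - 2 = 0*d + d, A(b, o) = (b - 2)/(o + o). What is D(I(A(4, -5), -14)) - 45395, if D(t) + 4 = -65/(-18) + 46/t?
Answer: -408593/9 ≈ -45399.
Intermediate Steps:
A(b, o) = (-2 + b)/(2*o) (A(b, o) = (-2 + b)/((2*o)) = (-2 + b)*(1/(2*o)) = (-2 + b)/(2*o))
I(S, d) = 2 + d (I(S, d) = 2 + (0*d + d) = 2 + (0 + d) = 2 + d)
D(t) = -7/18 + 46/t (D(t) = -4 + (-65/(-18) + 46/t) = -4 + (-65*(-1/18) + 46/t) = -4 + (65/18 + 46/t) = -7/18 + 46/t)
D(I(A(4, -5), -14)) - 45395 = (-7/18 + 46/(2 - 14)) - 45395 = (-7/18 + 46/(-12)) - 45395 = (-7/18 + 46*(-1/12)) - 45395 = (-7/18 - 23/6) - 45395 = -38/9 - 45395 = -408593/9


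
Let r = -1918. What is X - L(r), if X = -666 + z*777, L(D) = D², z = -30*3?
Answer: -3749320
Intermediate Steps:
z = -90
X = -70596 (X = -666 - 90*777 = -666 - 69930 = -70596)
X - L(r) = -70596 - 1*(-1918)² = -70596 - 1*3678724 = -70596 - 3678724 = -3749320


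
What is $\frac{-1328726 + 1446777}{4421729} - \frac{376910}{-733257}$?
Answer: $\frac{1753155599497}{3242263741353} \approx 0.54072$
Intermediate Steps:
$\frac{-1328726 + 1446777}{4421729} - \frac{376910}{-733257} = 118051 \cdot \frac{1}{4421729} - - \frac{376910}{733257} = \frac{118051}{4421729} + \frac{376910}{733257} = \frac{1753155599497}{3242263741353}$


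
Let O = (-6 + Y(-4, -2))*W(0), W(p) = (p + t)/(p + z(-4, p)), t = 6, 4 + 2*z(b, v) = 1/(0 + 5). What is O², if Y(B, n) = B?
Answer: 360000/361 ≈ 997.23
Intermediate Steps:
z(b, v) = -19/10 (z(b, v) = -2 + 1/(2*(0 + 5)) = -2 + (½)/5 = -2 + (½)*(⅕) = -2 + ⅒ = -19/10)
W(p) = (6 + p)/(-19/10 + p) (W(p) = (p + 6)/(p - 19/10) = (6 + p)/(-19/10 + p))
O = 600/19 (O = (-6 - 4)*(10*(6 + 0)/(-19 + 10*0)) = -100*6/(-19 + 0) = -100*6/(-19) = -100*(-1)*6/19 = -10*(-60/19) = 600/19 ≈ 31.579)
O² = (600/19)² = 360000/361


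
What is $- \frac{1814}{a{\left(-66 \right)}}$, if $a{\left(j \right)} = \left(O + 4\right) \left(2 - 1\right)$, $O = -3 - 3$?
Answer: $907$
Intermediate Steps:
$O = -6$ ($O = -3 - 3 = -6$)
$a{\left(j \right)} = -2$ ($a{\left(j \right)} = \left(-6 + 4\right) \left(2 - 1\right) = - 2 \left(2 - 1\right) = \left(-2\right) 1 = -2$)
$- \frac{1814}{a{\left(-66 \right)}} = - \frac{1814}{-2} = \left(-1814\right) \left(- \frac{1}{2}\right) = 907$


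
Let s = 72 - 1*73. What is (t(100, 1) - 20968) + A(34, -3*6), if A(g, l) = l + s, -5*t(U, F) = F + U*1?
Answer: -105036/5 ≈ -21007.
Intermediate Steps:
s = -1 (s = 72 - 73 = -1)
t(U, F) = -F/5 - U/5 (t(U, F) = -(F + U*1)/5 = -(F + U)/5 = -F/5 - U/5)
A(g, l) = -1 + l (A(g, l) = l - 1 = -1 + l)
(t(100, 1) - 20968) + A(34, -3*6) = ((-1/5*1 - 1/5*100) - 20968) + (-1 - 3*6) = ((-1/5 - 20) - 20968) + (-1 - 18) = (-101/5 - 20968) - 19 = -104941/5 - 19 = -105036/5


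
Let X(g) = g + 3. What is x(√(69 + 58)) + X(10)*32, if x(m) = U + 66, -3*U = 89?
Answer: 1357/3 ≈ 452.33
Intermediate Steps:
U = -89/3 (U = -⅓*89 = -89/3 ≈ -29.667)
X(g) = 3 + g
x(m) = 109/3 (x(m) = -89/3 + 66 = 109/3)
x(√(69 + 58)) + X(10)*32 = 109/3 + (3 + 10)*32 = 109/3 + 13*32 = 109/3 + 416 = 1357/3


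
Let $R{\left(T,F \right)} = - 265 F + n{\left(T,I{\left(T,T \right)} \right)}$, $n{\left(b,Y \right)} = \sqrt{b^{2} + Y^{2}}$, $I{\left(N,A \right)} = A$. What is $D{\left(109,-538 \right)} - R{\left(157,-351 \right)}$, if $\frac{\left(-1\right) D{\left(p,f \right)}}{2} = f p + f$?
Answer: $25345 - 157 \sqrt{2} \approx 25123.0$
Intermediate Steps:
$n{\left(b,Y \right)} = \sqrt{Y^{2} + b^{2}}$
$R{\left(T,F \right)} = - 265 F + \sqrt{2} \sqrt{T^{2}}$ ($R{\left(T,F \right)} = - 265 F + \sqrt{T^{2} + T^{2}} = - 265 F + \sqrt{2 T^{2}} = - 265 F + \sqrt{2} \sqrt{T^{2}}$)
$D{\left(p,f \right)} = - 2 f - 2 f p$ ($D{\left(p,f \right)} = - 2 \left(f p + f\right) = - 2 \left(f + f p\right) = - 2 f - 2 f p$)
$D{\left(109,-538 \right)} - R{\left(157,-351 \right)} = \left(-2\right) \left(-538\right) \left(1 + 109\right) - \left(\left(-265\right) \left(-351\right) + \sqrt{2} \sqrt{157^{2}}\right) = \left(-2\right) \left(-538\right) 110 - \left(93015 + \sqrt{2} \sqrt{24649}\right) = 118360 - \left(93015 + \sqrt{2} \cdot 157\right) = 118360 - \left(93015 + 157 \sqrt{2}\right) = 25345 - 157 \sqrt{2}$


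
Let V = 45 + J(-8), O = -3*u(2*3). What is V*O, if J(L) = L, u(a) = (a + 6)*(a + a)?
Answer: -15984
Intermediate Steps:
u(a) = 2*a*(6 + a) (u(a) = (6 + a)*(2*a) = 2*a*(6 + a))
O = -432 (O = -6*2*3*(6 + 2*3) = -6*6*(6 + 6) = -6*6*12 = -3*144 = -432)
V = 37 (V = 45 - 8 = 37)
V*O = 37*(-432) = -15984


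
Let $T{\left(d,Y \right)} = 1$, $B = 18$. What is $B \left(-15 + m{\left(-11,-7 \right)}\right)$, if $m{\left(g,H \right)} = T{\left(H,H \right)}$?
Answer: $-252$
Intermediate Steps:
$m{\left(g,H \right)} = 1$
$B \left(-15 + m{\left(-11,-7 \right)}\right) = 18 \left(-15 + 1\right) = 18 \left(-14\right) = -252$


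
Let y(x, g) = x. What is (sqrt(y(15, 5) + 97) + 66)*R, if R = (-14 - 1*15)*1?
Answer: -1914 - 116*sqrt(7) ≈ -2220.9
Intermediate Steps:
R = -29 (R = (-14 - 15)*1 = -29*1 = -29)
(sqrt(y(15, 5) + 97) + 66)*R = (sqrt(15 + 97) + 66)*(-29) = (sqrt(112) + 66)*(-29) = (4*sqrt(7) + 66)*(-29) = (66 + 4*sqrt(7))*(-29) = -1914 - 116*sqrt(7)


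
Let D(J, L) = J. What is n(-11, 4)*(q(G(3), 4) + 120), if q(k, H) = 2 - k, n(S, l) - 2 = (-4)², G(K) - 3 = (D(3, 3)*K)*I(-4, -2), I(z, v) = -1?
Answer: 2304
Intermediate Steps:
G(K) = 3 - 3*K (G(K) = 3 + (3*K)*(-1) = 3 - 3*K)
n(S, l) = 18 (n(S, l) = 2 + (-4)² = 2 + 16 = 18)
n(-11, 4)*(q(G(3), 4) + 120) = 18*((2 - (3 - 3*3)) + 120) = 18*((2 - (3 - 9)) + 120) = 18*((2 - 1*(-6)) + 120) = 18*((2 + 6) + 120) = 18*(8 + 120) = 18*128 = 2304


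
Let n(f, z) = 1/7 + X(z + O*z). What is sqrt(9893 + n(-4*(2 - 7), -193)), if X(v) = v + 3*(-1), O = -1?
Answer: sqrt(484617)/7 ≈ 99.449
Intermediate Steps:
X(v) = -3 + v (X(v) = v - 3 = -3 + v)
n(f, z) = -20/7 (n(f, z) = 1/7 + (-3 + (z - z)) = 1*(1/7) + (-3 + 0) = 1/7 - 3 = -20/7)
sqrt(9893 + n(-4*(2 - 7), -193)) = sqrt(9893 - 20/7) = sqrt(69231/7) = sqrt(484617)/7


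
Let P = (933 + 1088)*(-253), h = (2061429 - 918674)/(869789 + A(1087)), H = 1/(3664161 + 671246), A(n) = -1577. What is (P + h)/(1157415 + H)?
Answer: -1924603961434752607/4356570688042104072 ≈ -0.44177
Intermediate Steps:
H = 1/4335407 ≈ 2.3066e-7
h = 1142755/868212 (h = (2061429 - 918674)/(869789 - 1577) = 1142755/868212 ≈ 1.3162)
P = -511313 (P = 2021*(-253) = -511313)
(P + h)/(1157415 + H) = (-511313 + 1142755/868212)/(1157415 + 1/4335407) = -443926939601/(868212*5017865092906/4335407) = -443926939601/868212*4335407/5017865092906 = -1924603961434752607/4356570688042104072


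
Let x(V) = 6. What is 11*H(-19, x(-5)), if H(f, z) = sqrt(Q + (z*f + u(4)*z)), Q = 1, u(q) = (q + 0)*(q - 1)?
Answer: 11*I*sqrt(41) ≈ 70.434*I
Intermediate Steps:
u(q) = q*(-1 + q)
H(f, z) = sqrt(1 + 12*z + f*z) (H(f, z) = sqrt(1 + (z*f + (4*(-1 + 4))*z)) = sqrt(1 + (f*z + (4*3)*z)) = sqrt(1 + (f*z + 12*z)) = sqrt(1 + (12*z + f*z)) = sqrt(1 + 12*z + f*z))
11*H(-19, x(-5)) = 11*sqrt(1 + 12*6 - 19*6) = 11*sqrt(1 + 72 - 114) = 11*sqrt(-41) = 11*(I*sqrt(41)) = 11*I*sqrt(41)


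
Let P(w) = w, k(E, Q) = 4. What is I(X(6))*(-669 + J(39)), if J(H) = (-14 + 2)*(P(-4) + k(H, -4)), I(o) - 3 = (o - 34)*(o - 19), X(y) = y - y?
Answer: -434181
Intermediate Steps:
X(y) = 0
I(o) = 3 + (-34 + o)*(-19 + o) (I(o) = 3 + (o - 34)*(o - 19) = 3 + (-34 + o)*(-19 + o))
J(H) = 0 (J(H) = (-14 + 2)*(-4 + 4) = -12*0 = 0)
I(X(6))*(-669 + J(39)) = (649 + 0² - 53*0)*(-669 + 0) = (649 + 0 + 0)*(-669) = 649*(-669) = -434181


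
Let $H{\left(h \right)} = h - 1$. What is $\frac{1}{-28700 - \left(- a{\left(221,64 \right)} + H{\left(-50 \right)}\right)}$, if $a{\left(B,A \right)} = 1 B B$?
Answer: $\frac{1}{20192} \approx 4.9525 \cdot 10^{-5}$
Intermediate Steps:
$H{\left(h \right)} = -1 + h$ ($H{\left(h \right)} = h - 1 = -1 + h$)
$a{\left(B,A \right)} = B^{2}$ ($a{\left(B,A \right)} = B B = B^{2}$)
$\frac{1}{-28700 - \left(- a{\left(221,64 \right)} + H{\left(-50 \right)}\right)} = \frac{1}{-28700 + \left(221^{2} - \left(-1 - 50\right)\right)} = \frac{1}{-28700 + \left(48841 - -51\right)} = \frac{1}{-28700 + \left(48841 + 51\right)} = \frac{1}{-28700 + 48892} = \frac{1}{20192}$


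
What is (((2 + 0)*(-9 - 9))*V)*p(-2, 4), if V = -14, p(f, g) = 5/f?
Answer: -1260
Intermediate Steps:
(((2 + 0)*(-9 - 9))*V)*p(-2, 4) = (((2 + 0)*(-9 - 9))*(-14))*(5/(-2)) = ((2*(-18))*(-14))*(5*(-½)) = -36*(-14)*(-5/2) = 504*(-5/2) = -1260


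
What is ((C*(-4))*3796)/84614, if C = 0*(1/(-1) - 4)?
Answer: 0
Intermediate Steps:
C = 0 (C = 0*(-1 - 4) = 0*(-5) = 0)
((C*(-4))*3796)/84614 = ((0*(-4))*3796)/84614 = (0*3796)*(1/84614) = 0*(1/84614) = 0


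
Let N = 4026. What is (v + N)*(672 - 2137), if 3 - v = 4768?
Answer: 1082635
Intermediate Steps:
v = -4765 (v = 3 - 1*4768 = 3 - 4768 = -4765)
(v + N)*(672 - 2137) = (-4765 + 4026)*(672 - 2137) = -739*(-1465) = 1082635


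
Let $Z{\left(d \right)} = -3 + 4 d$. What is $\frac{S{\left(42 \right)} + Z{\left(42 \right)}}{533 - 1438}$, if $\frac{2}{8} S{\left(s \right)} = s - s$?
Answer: $- \frac{33}{181} \approx -0.18232$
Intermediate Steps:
$S{\left(s \right)} = 0$ ($S{\left(s \right)} = 4 \left(s - s\right) = 4 \cdot 0 = 0$)
$\frac{S{\left(42 \right)} + Z{\left(42 \right)}}{533 - 1438} = \frac{0 + \left(-3 + 4 \cdot 42\right)}{533 - 1438} = \frac{0 + \left(-3 + 168\right)}{-905} = \left(0 + 165\right) \left(- \frac{1}{905}\right) = 165 \left(- \frac{1}{905}\right) = - \frac{33}{181}$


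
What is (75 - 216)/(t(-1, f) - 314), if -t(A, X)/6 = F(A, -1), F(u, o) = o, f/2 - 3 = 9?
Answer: 141/308 ≈ 0.45779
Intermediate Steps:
f = 24 (f = 6 + 2*9 = 6 + 18 = 24)
t(A, X) = 6 (t(A, X) = -6*(-1) = 6)
(75 - 216)/(t(-1, f) - 314) = (75 - 216)/(6 - 314) = -141/(-308) = -141*(-1/308) = 141/308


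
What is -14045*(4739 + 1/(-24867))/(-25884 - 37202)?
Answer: 827564490020/784379781 ≈ 1055.1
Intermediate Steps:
-14045*(4739 + 1/(-24867))/(-25884 - 37202) = -14045/((-63086/(4739 - 1/24867))) = -14045/((-63086/117844712/24867)) = -14045/((-63086*24867/117844712)) = -14045/(-784379781/58922356) = -14045*(-58922356/784379781) = 827564490020/784379781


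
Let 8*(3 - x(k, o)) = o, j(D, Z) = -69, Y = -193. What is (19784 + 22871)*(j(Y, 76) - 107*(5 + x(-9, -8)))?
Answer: -44019960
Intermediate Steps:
x(k, o) = 3 - o/8
(19784 + 22871)*(j(Y, 76) - 107*(5 + x(-9, -8))) = (19784 + 22871)*(-69 - 107*(5 + (3 - ⅛*(-8)))) = 42655*(-69 - 107*(5 + (3 + 1))) = 42655*(-69 - 107*(5 + 4)) = 42655*(-69 - 107*9) = 42655*(-69 - 963) = 42655*(-1032) = -44019960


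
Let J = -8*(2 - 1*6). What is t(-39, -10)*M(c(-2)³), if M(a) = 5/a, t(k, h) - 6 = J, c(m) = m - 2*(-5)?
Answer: 95/256 ≈ 0.37109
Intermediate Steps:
c(m) = 10 + m (c(m) = m + 10 = 10 + m)
J = 32 (J = -8*(2 - 6) = -8*(-4) = 32)
t(k, h) = 38 (t(k, h) = 6 + 32 = 38)
t(-39, -10)*M(c(-2)³) = 38*(5/((10 - 2)³)) = 38*(5/(8³)) = 38*(5/512) = 95/256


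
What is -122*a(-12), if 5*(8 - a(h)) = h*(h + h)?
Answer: 30256/5 ≈ 6051.2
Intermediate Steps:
a(h) = 8 - 2*h**2/5 (a(h) = 8 - h*(h + h)/5 = 8 - h*2*h/5 = 8 - 2*h**2/5)
-122*a(-12) = -122*(8 - 2/5*(-12)**2) = -122*(8 - 2/5*144) = -122*(8 - 288/5) = -122*(-248/5) = 30256/5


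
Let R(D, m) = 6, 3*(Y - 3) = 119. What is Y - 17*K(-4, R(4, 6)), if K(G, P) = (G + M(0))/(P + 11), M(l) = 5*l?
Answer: 140/3 ≈ 46.667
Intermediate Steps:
Y = 128/3 (Y = 3 + (⅓)*119 = 3 + 119/3 = 128/3 ≈ 42.667)
K(G, P) = G/(11 + P) (K(G, P) = (G + 5*0)/(P + 11) = (G + 0)/(11 + P) = G/(11 + P))
Y - 17*K(-4, R(4, 6)) = 128/3 - (-68)/(11 + 6) = 128/3 - (-68)/17 = 128/3 - 17*(-4/17) = 128/3 + 4 = 140/3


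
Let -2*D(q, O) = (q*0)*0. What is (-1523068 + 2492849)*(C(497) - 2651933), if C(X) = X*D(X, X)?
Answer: -2571794236673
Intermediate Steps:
D(q, O) = 0 (D(q, O) = -q*0*0/2 = -0*0 = -½*0 = 0)
C(X) = 0 (C(X) = X*0 = 0)
(-1523068 + 2492849)*(C(497) - 2651933) = (-1523068 + 2492849)*(0 - 2651933) = 969781*(-2651933) = -2571794236673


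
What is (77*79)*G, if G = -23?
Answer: -139909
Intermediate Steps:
(77*79)*G = (77*79)*(-23) = 6083*(-23) = -139909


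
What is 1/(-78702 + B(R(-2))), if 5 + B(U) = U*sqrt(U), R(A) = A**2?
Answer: -1/78699 ≈ -1.2707e-5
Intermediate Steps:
B(U) = -5 + U**(3/2) (B(U) = -5 + U*sqrt(U) = -5 + U**(3/2))
1/(-78702 + B(R(-2))) = 1/(-78702 + (-5 + ((-2)**2)**(3/2))) = 1/(-78702 + (-5 + 4**(3/2))) = 1/(-78702 + (-5 + 8)) = 1/(-78702 + 3) = 1/(-78699) = -1/78699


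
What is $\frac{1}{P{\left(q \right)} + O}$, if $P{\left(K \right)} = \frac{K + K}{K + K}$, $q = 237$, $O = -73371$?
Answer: $- \frac{1}{73370} \approx -1.363 \cdot 10^{-5}$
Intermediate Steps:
$P{\left(K \right)} = 1$ ($P{\left(K \right)} = \frac{2 K}{2 K} = 2 K \frac{1}{2 K} = 1$)
$\frac{1}{P{\left(q \right)} + O} = \frac{1}{1 - 73371} = \frac{1}{-73370} = - \frac{1}{73370}$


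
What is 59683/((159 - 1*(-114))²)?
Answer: 4591/5733 ≈ 0.80080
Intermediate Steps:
59683/((159 - 1*(-114))²) = 59683/((159 + 114)²) = 59683/(273²) = 59683/74529 = 59683*(1/74529) = 4591/5733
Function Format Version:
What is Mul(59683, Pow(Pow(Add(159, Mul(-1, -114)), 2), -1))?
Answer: Rational(4591, 5733) ≈ 0.80080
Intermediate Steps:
Mul(59683, Pow(Pow(Add(159, Mul(-1, -114)), 2), -1)) = Mul(59683, Pow(Pow(Add(159, 114), 2), -1)) = Mul(59683, Pow(Pow(273, 2), -1)) = Mul(59683, Pow(74529, -1)) = Mul(59683, Rational(1, 74529)) = Rational(4591, 5733)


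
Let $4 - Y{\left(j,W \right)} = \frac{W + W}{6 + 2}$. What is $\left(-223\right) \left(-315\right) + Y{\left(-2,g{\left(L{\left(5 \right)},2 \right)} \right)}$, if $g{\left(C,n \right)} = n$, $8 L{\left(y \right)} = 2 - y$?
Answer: $\frac{140497}{2} \approx 70249.0$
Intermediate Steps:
$L{\left(y \right)} = \frac{1}{4} - \frac{y}{8}$ ($L{\left(y \right)} = \frac{2 - y}{8} = \frac{1}{4} - \frac{y}{8}$)
$Y{\left(j,W \right)} = 4 - \frac{W}{4}$ ($Y{\left(j,W \right)} = 4 - \frac{W + W}{6 + 2} = 4 - \frac{2 W}{8} = 4 - 2 W \frac{1}{8} = 4 - \frac{W}{4}$)
$\left(-223\right) \left(-315\right) + Y{\left(-2,g{\left(L{\left(5 \right)},2 \right)} \right)} = \left(-223\right) \left(-315\right) + \left(4 - \frac{1}{2}\right) = 70245 + \left(4 - \frac{1}{2}\right) = 70245 + \frac{7}{2} = \frac{140497}{2}$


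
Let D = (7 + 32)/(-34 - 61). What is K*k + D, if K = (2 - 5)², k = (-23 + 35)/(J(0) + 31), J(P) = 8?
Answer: 2913/1235 ≈ 2.3587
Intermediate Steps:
k = 4/13 (k = (-23 + 35)/(8 + 31) = 12/39 = 12*(1/39) = 4/13 ≈ 0.30769)
K = 9 (K = (-3)² = 9)
D = -39/95 (D = 39/(-95) = 39*(-1/95) = -39/95 ≈ -0.41053)
K*k + D = 9*(4/13) - 39/95 = 36/13 - 39/95 = 2913/1235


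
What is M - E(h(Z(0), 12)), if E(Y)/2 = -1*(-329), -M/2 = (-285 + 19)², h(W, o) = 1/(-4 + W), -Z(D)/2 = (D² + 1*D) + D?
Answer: -142170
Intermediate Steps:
Z(D) = -4*D - 2*D² (Z(D) = -2*((D² + 1*D) + D) = -2*((D² + D) + D) = -2*((D + D²) + D) = -2*(D² + 2*D) = -4*D - 2*D²)
M = -141512 (M = -2*(-285 + 19)² = -2*(-266)² = -2*70756 = -141512)
E(Y) = 658 (E(Y) = 2*(-1*(-329)) = 2*329 = 658)
M - E(h(Z(0), 12)) = -141512 - 1*658 = -141512 - 658 = -142170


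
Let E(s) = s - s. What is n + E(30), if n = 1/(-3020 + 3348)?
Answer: 1/328 ≈ 0.0030488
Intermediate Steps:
E(s) = 0
n = 1/328 ≈ 0.0030488
n + E(30) = 1/328 + 0 = 1/328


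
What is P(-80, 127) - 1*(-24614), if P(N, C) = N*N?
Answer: 31014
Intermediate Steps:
P(N, C) = N**2
P(-80, 127) - 1*(-24614) = (-80)**2 - 1*(-24614) = 6400 + 24614 = 31014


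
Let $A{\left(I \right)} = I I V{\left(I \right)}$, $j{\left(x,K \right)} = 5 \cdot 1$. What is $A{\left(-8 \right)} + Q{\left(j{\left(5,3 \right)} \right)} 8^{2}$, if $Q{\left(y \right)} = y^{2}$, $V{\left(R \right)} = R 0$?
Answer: $1600$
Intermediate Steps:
$j{\left(x,K \right)} = 5$
$V{\left(R \right)} = 0$
$A{\left(I \right)} = 0$ ($A{\left(I \right)} = I I 0 = I^{2} \cdot 0 = 0$)
$A{\left(-8 \right)} + Q{\left(j{\left(5,3 \right)} \right)} 8^{2} = 0 + 5^{2} \cdot 8^{2} = 0 + 25 \cdot 64 = 0 + 1600 = 1600$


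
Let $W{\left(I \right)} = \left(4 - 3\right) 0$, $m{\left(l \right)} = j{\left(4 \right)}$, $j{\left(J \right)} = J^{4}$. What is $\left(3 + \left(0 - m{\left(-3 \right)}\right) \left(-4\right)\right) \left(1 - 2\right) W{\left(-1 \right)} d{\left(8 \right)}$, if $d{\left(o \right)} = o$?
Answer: $0$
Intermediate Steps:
$m{\left(l \right)} = 256$ ($m{\left(l \right)} = 4^{4} = 256$)
$W{\left(I \right)} = 0$ ($W{\left(I \right)} = 1 \cdot 0 = 0$)
$\left(3 + \left(0 - m{\left(-3 \right)}\right) \left(-4\right)\right) \left(1 - 2\right) W{\left(-1 \right)} d{\left(8 \right)} = \left(3 + \left(0 - 256\right) \left(-4\right)\right) \left(1 - 2\right) 0 \cdot 8 = \left(3 + \left(0 - 256\right) \left(-4\right)\right) \left(-1\right) 0 \cdot 8 = \left(3 - -1024\right) \left(-1\right) 0 \cdot 8 = \left(3 + 1024\right) \left(-1\right) 0 \cdot 8 = 1027 \left(-1\right) 0 \cdot 8 = \left(-1027\right) 0 \cdot 8 = 0 \cdot 8 = 0$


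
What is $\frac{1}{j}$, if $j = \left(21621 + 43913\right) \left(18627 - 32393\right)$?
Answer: $- \frac{1}{902141044} \approx -1.1085 \cdot 10^{-9}$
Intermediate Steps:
$j = -902141044$ ($j = 65534 \left(-13766\right) = -902141044$)
$\frac{1}{j} = \frac{1}{-902141044} = - \frac{1}{902141044}$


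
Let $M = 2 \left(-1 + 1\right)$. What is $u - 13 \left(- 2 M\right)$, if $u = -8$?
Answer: $-8$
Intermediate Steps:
$M = 0$ ($M = 2 \cdot 0 = 0$)
$u - 13 \left(- 2 M\right) = -8 - 13 \left(\left(-2\right) 0\right) = -8 - 0 = -8 + 0 = -8$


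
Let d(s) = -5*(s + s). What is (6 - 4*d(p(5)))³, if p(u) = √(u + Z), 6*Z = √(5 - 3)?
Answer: 8*(9 + 10*√6*√(30 + √2))³/27 ≈ 9.2762e+5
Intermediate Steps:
Z = √2/6 (Z = √(5 - 3)/6 = √2/6 ≈ 0.23570)
p(u) = √(u + √2/6)
d(s) = -10*s
(6 - 4*d(p(5)))³ = (6 - (-40)*√(6*√2 + 36*5)/6)³ = (6 - (-40)*√(6*√2 + 180)/6)³ = (6 - (-40)*√(180 + 6*√2)/6)³ = (6 - (-20)*√(180 + 6*√2)/3)³ = (6 + 20*√(180 + 6*√2)/3)³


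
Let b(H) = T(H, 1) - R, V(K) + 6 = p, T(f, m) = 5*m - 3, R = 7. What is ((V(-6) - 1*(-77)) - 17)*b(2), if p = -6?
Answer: -240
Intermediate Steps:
T(f, m) = -3 + 5*m
V(K) = -12 (V(K) = -6 - 6 = -12)
b(H) = -5 (b(H) = (-3 + 5*1) - 1*7 = (-3 + 5) - 7 = 2 - 7 = -5)
((V(-6) - 1*(-77)) - 17)*b(2) = ((-12 - 1*(-77)) - 17)*(-5) = ((-12 + 77) - 17)*(-5) = (65 - 17)*(-5) = 48*(-5) = -240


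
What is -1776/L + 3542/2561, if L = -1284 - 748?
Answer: 734105/325247 ≈ 2.2571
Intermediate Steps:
L = -2032
-1776/L + 3542/2561 = -1776/(-2032) + 3542/2561 = -1776*(-1/2032) + 3542*(1/2561) = 111/127 + 3542/2561 = 734105/325247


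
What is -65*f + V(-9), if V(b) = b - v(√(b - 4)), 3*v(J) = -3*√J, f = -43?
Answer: 2786 + 13^(¼)*√I ≈ 2787.3 + 1.3427*I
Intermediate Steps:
v(J) = -√J (v(J) = (-3*√J)/3 = -√J)
V(b) = b + (-4 + b)^(¼) (V(b) = b - (-1)*√(√(b - 4)) = b - (-1)*√(√(-4 + b)) = b - (-1)*(-4 + b)^(¼) = b + (-4 + b)^(¼))
-65*f + V(-9) = -65*(-43) + (-9 + (-4 - 9)^(¼)) = 2795 + (-9 + (-13)^(¼)) = 2786 + (-13)^(¼)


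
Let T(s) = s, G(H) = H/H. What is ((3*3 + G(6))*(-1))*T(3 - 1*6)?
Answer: 30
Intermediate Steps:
G(H) = 1
((3*3 + G(6))*(-1))*T(3 - 1*6) = ((3*3 + 1)*(-1))*(3 - 1*6) = ((9 + 1)*(-1))*(3 - 6) = (10*(-1))*(-3) = -10*(-3) = 30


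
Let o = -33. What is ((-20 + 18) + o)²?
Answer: 1225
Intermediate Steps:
((-20 + 18) + o)² = ((-20 + 18) - 33)² = (-2 - 33)² = (-35)² = 1225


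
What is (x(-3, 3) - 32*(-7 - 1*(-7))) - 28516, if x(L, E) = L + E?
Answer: -28516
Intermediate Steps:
x(L, E) = E + L
(x(-3, 3) - 32*(-7 - 1*(-7))) - 28516 = ((3 - 3) - 32*(-7 - 1*(-7))) - 28516 = (0 - 32*(-7 + 7)) - 28516 = (0 - 32*0) - 28516 = (0 + 0) - 28516 = 0 - 28516 = -28516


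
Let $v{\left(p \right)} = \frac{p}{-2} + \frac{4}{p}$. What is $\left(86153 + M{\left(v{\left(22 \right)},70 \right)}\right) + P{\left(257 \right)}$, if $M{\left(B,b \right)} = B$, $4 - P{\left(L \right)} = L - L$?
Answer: $\frac{947608}{11} \approx 86146.0$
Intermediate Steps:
$P{\left(L \right)} = 4$ ($P{\left(L \right)} = 4 - \left(L - L\right) = 4 - 0 = 4 + 0 = 4$)
$v{\left(p \right)} = \frac{4}{p} - \frac{p}{2}$ ($v{\left(p \right)} = p \left(- \frac{1}{2}\right) + \frac{4}{p} = - \frac{p}{2} + \frac{4}{p} = \frac{4}{p} - \frac{p}{2}$)
$\left(86153 + M{\left(v{\left(22 \right)},70 \right)}\right) + P{\left(257 \right)} = \left(86153 + \left(\frac{4}{22} - 11\right)\right) + 4 = \left(86153 + \left(4 \cdot \frac{1}{22} - 11\right)\right) + 4 = \left(86153 + \left(\frac{2}{11} - 11\right)\right) + 4 = \left(86153 - \frac{119}{11}\right) + 4 = \frac{947564}{11} + 4 = \frac{947608}{11}$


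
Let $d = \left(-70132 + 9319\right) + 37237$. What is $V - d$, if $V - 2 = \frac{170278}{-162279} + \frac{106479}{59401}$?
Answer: $\frac{11962532526275}{507343941} \approx 23579.0$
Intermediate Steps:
$V = \frac{1391773259}{507343941}$ ($V = 2 + \left(\frac{170278}{-162279} + \frac{106479}{59401}\right) = 2 + \left(170278 \left(- \frac{1}{162279}\right) + 106479 \cdot \frac{1}{59401}\right) = 2 + \left(- \frac{8962}{8541} + \frac{106479}{59401}\right) = 2 + \frac{377085377}{507343941} = \frac{1391773259}{507343941} \approx 2.7433$)
$d = -23576$ ($d = -60813 + 37237 = -23576$)
$V - d = \frac{1391773259}{507343941} - -23576 = \frac{1391773259}{507343941} + 23576 = \frac{11962532526275}{507343941}$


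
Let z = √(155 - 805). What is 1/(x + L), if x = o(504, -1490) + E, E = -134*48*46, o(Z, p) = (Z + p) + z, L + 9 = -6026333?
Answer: -9728/61512089601 - I*√26/7996571648130 ≈ -1.5815e-7 - 6.3765e-13*I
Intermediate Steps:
z = 5*I*√26 (z = √(-650) = 5*I*√26 ≈ 25.495*I)
L = -6026342 (L = -9 - 6026333 = -6026342)
o(Z, p) = Z + p + 5*I*√26 (o(Z, p) = (Z + p) + 5*I*√26 = Z + p + 5*I*√26)
E = -295872 (E = -6432*46 = -295872)
x = -296858 + 5*I*√26 (x = (504 - 1490 + 5*I*√26) - 295872 = (-986 + 5*I*√26) - 295872 = -296858 + 5*I*√26 ≈ -2.9686e+5 + 25.495*I)
1/(x + L) = 1/((-296858 + 5*I*√26) - 6026342) = 1/(-6323200 + 5*I*√26)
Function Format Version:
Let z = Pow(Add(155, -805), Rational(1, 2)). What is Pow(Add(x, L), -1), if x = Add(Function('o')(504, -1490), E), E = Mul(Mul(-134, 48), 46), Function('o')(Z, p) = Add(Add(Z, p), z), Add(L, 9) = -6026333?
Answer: Add(Rational(-9728, 61512089601), Mul(Rational(-1, 7996571648130), I, Pow(26, Rational(1, 2)))) ≈ Add(-1.5815e-7, Mul(-6.3765e-13, I))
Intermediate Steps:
z = Mul(5, I, Pow(26, Rational(1, 2))) (z = Pow(-650, Rational(1, 2)) = Mul(5, I, Pow(26, Rational(1, 2))) ≈ Mul(25.495, I))
L = -6026342 (L = Add(-9, -6026333) = -6026342)
Function('o')(Z, p) = Add(Z, p, Mul(5, I, Pow(26, Rational(1, 2)))) (Function('o')(Z, p) = Add(Add(Z, p), Mul(5, I, Pow(26, Rational(1, 2)))) = Add(Z, p, Mul(5, I, Pow(26, Rational(1, 2)))))
E = -295872 (E = Mul(-6432, 46) = -295872)
x = Add(-296858, Mul(5, I, Pow(26, Rational(1, 2)))) (x = Add(Add(504, -1490, Mul(5, I, Pow(26, Rational(1, 2)))), -295872) = Add(Add(-986, Mul(5, I, Pow(26, Rational(1, 2)))), -295872) = Add(-296858, Mul(5, I, Pow(26, Rational(1, 2)))) ≈ Add(-2.9686e+5, Mul(25.495, I)))
Pow(Add(x, L), -1) = Pow(Add(Add(-296858, Mul(5, I, Pow(26, Rational(1, 2)))), -6026342), -1) = Pow(Add(-6323200, Mul(5, I, Pow(26, Rational(1, 2)))), -1)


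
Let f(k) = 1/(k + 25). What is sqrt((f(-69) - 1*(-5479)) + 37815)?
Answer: sqrt(20954285)/22 ≈ 208.07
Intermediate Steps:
f(k) = 1/(25 + k)
sqrt((f(-69) - 1*(-5479)) + 37815) = sqrt((1/(25 - 69) - 1*(-5479)) + 37815) = sqrt((1/(-44) + 5479) + 37815) = sqrt((-1/44 + 5479) + 37815) = sqrt(241075/44 + 37815) = sqrt(1904935/44) = sqrt(20954285)/22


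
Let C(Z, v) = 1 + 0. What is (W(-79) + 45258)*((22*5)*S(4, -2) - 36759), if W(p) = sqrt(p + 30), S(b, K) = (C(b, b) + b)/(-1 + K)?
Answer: -1671936122 - 775789*I/3 ≈ -1.6719e+9 - 2.586e+5*I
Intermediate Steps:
C(Z, v) = 1
S(b, K) = (1 + b)/(-1 + K)
W(p) = sqrt(30 + p)
(W(-79) + 45258)*((22*5)*S(4, -2) - 36759) = (sqrt(30 - 79) + 45258)*((22*5)*((1 + 4)/(-1 - 2)) - 36759) = (sqrt(-49) + 45258)*(110*(5/(-3)) - 36759) = (7*I + 45258)*(110*(-1/3*5) - 36759) = (45258 + 7*I)*(110*(-5/3) - 36759) = (45258 + 7*I)*(-550/3 - 36759) = (45258 + 7*I)*(-110827/3) = -1671936122 - 775789*I/3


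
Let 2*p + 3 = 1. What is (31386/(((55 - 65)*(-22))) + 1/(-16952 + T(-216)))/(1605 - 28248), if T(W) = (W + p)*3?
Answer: -276243769/51589640190 ≈ -0.0053546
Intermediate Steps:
p = -1 (p = -3/2 + (½)*1 = -3/2 + ½ = -1)
T(W) = -3 + 3*W (T(W) = (W - 1)*3 = (-1 + W)*3 = -3 + 3*W)
(31386/(((55 - 65)*(-22))) + 1/(-16952 + T(-216)))/(1605 - 28248) = (31386/(((55 - 65)*(-22))) + 1/(-16952 + (-3 + 3*(-216))))/(1605 - 28248) = (31386/((-10*(-22))) + 1/(-16952 + (-3 - 648)))/(-26643) = (31386/220 + 1/(-16952 - 651))*(-1/26643) = (31386*(1/220) + 1/(-17603))*(-1/26643) = (15693/110 - 1/17603)*(-1/26643) = (276243769/1936330)*(-1/26643) = -276243769/51589640190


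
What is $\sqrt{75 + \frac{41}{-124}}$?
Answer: $\frac{\sqrt{287029}}{62} \approx 8.6411$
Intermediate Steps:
$\sqrt{75 + \frac{41}{-124}} = \sqrt{75 + 41 \left(- \frac{1}{124}\right)} = \sqrt{75 - \frac{41}{124}} = \sqrt{\frac{9259}{124}} = \frac{\sqrt{287029}}{62}$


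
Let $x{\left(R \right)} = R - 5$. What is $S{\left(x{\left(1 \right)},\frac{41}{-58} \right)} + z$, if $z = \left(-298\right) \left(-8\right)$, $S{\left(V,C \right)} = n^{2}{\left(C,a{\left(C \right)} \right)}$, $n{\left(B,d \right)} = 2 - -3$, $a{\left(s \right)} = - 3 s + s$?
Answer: $2409$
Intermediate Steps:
$a{\left(s \right)} = - 2 s$
$x{\left(R \right)} = -5 + R$
$n{\left(B,d \right)} = 5$ ($n{\left(B,d \right)} = 2 + 3 = 5$)
$S{\left(V,C \right)} = 25$ ($S{\left(V,C \right)} = 5^{2} = 25$)
$z = 2384$
$S{\left(x{\left(1 \right)},\frac{41}{-58} \right)} + z = 25 + 2384 = 2409$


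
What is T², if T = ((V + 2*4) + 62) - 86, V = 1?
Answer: 225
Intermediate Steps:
T = -15 (T = ((1 + 2*4) + 62) - 86 = ((1 + 8) + 62) - 86 = (9 + 62) - 86 = 71 - 86 = -15)
T² = (-15)² = 225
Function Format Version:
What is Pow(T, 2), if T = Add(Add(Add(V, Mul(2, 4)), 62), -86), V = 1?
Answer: 225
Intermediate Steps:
T = -15 (T = Add(Add(Add(1, Mul(2, 4)), 62), -86) = Add(Add(Add(1, 8), 62), -86) = Add(Add(9, 62), -86) = Add(71, -86) = -15)
Pow(T, 2) = Pow(-15, 2) = 225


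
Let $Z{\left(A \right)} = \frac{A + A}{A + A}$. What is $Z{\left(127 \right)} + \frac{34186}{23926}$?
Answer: $\frac{29056}{11963} \approx 2.4288$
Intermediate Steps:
$Z{\left(A \right)} = 1$ ($Z{\left(A \right)} = \frac{2 A}{2 A} = 2 A \frac{1}{2 A} = 1$)
$Z{\left(127 \right)} + \frac{34186}{23926} = 1 + \frac{34186}{23926} = 1 + 34186 \cdot \frac{1}{23926} = 1 + \frac{17093}{11963} = \frac{29056}{11963}$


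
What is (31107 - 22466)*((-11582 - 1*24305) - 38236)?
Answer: -640496843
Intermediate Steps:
(31107 - 22466)*((-11582 - 1*24305) - 38236) = 8641*((-11582 - 24305) - 38236) = 8641*(-35887 - 38236) = 8641*(-74123) = -640496843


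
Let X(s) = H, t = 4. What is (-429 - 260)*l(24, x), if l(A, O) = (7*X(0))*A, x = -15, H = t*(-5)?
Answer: 2315040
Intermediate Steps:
H = -20 (H = 4*(-5) = -20)
X(s) = -20
l(A, O) = -140*A (l(A, O) = (7*(-20))*A = -140*A)
(-429 - 260)*l(24, x) = (-429 - 260)*(-140*24) = -689*(-3360) = 2315040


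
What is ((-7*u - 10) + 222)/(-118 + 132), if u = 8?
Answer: 78/7 ≈ 11.143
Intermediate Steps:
((-7*u - 10) + 222)/(-118 + 132) = ((-7*8 - 10) + 222)/(-118 + 132) = ((-56 - 10) + 222)/14 = (-66 + 222)*(1/14) = 156*(1/14) = 78/7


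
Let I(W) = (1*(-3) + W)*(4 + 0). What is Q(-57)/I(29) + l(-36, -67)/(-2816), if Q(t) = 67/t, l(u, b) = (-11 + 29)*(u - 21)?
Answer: 368341/1043328 ≈ 0.35304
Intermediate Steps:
l(u, b) = -378 + 18*u (l(u, b) = 18*(-21 + u) = -378 + 18*u)
I(W) = -12 + 4*W (I(W) = (-3 + W)*4 = -12 + 4*W)
Q(-57)/I(29) + l(-36, -67)/(-2816) = (67/(-57))/(-12 + 4*29) + (-378 + 18*(-36))/(-2816) = (67*(-1/57))/(-12 + 116) + (-378 - 648)*(-1/2816) = -67/57/104 - 1026*(-1/2816) = -67/57*1/104 + 513/1408 = -67/5928 + 513/1408 = 368341/1043328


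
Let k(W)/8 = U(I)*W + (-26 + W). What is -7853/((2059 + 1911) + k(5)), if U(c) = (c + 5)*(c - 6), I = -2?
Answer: -7853/2842 ≈ -2.7632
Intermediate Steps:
U(c) = (-6 + c)*(5 + c) (U(c) = (5 + c)*(-6 + c) = (-6 + c)*(5 + c))
k(W) = -208 - 184*W (k(W) = 8*((-30 + (-2)² - 1*(-2))*W + (-26 + W)) = 8*((-30 + 4 + 2)*W + (-26 + W)) = 8*(-24*W + (-26 + W)) = 8*(-26 - 23*W) = -208 - 184*W)
-7853/((2059 + 1911) + k(5)) = -7853/((2059 + 1911) + (-208 - 184*5)) = -7853/(3970 + (-208 - 920)) = -7853/(3970 - 1128) = -7853/2842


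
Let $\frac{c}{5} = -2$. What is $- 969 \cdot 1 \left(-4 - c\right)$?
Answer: $-5814$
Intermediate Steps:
$c = -10$ ($c = 5 \left(-2\right) = -10$)
$- 969 \cdot 1 \left(-4 - c\right) = - 969 \cdot 1 \left(-4 - -10\right) = - 969 \cdot 1 \left(-4 + 10\right) = - 969 \cdot 1 \cdot 6 = \left(-969\right) 6 = -5814$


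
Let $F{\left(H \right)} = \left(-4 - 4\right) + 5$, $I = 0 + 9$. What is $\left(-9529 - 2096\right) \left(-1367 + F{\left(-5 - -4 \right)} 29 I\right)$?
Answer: $24993750$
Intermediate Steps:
$I = 9$
$F{\left(H \right)} = -3$ ($F{\left(H \right)} = -8 + 5 = -3$)
$\left(-9529 - 2096\right) \left(-1367 + F{\left(-5 - -4 \right)} 29 I\right) = \left(-9529 - 2096\right) \left(-1367 + \left(-3\right) 29 \cdot 9\right) = - 11625 \left(-1367 - 783\right) = \left(-11625\right) \left(-2150\right) = 24993750$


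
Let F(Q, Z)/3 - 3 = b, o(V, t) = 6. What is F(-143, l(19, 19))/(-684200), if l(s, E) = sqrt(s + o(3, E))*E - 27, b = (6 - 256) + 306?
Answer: -177/684200 ≈ -0.00025870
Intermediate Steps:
b = 56 (b = -250 + 306 = 56)
l(s, E) = -27 + E*sqrt(6 + s) (l(s, E) = sqrt(s + 6)*E - 27 = sqrt(6 + s)*E - 27 = E*sqrt(6 + s) - 27 = -27 + E*sqrt(6 + s))
F(Q, Z) = 177 (F(Q, Z) = 9 + 3*56 = 9 + 168 = 177)
F(-143, l(19, 19))/(-684200) = 177/(-684200) = 177*(-1/684200) = -177/684200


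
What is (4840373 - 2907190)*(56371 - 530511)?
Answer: -916599387620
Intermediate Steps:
(4840373 - 2907190)*(56371 - 530511) = 1933183*(-474140) = -916599387620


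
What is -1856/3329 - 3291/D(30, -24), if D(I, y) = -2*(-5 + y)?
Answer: -11063387/193082 ≈ -57.299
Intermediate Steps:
D(I, y) = 10 - 2*y
-1856/3329 - 3291/D(30, -24) = -1856/3329 - 3291/(10 - 2*(-24)) = -1856*1/3329 - 3291/(10 + 48) = -1856/3329 - 3291/58 = -11063387/193082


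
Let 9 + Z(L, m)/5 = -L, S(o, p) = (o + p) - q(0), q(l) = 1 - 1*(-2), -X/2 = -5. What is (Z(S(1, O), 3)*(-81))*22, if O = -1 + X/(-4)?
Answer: 31185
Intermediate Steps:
X = 10 (X = -2*(-5) = 10)
O = -7/2 (O = -1 + 10/(-4) = -1 + 10*(-1/4) = -1 - 5/2 = -7/2 ≈ -3.5000)
q(l) = 3 (q(l) = 1 + 2 = 3)
S(o, p) = -3 + o + p (S(o, p) = (o + p) - 1*3 = (o + p) - 3 = -3 + o + p)
Z(L, m) = -45 - 5*L (Z(L, m) = -45 + 5*(-L) = -45 - 5*L)
(Z(S(1, O), 3)*(-81))*22 = ((-45 - 5*(-3 + 1 - 7/2))*(-81))*22 = ((-45 - 5*(-11/2))*(-81))*22 = ((-45 + 55/2)*(-81))*22 = -35/2*(-81)*22 = (2835/2)*22 = 31185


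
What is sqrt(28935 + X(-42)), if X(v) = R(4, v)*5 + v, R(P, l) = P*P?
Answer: sqrt(28973) ≈ 170.21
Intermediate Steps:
R(P, l) = P**2
X(v) = 80 + v (X(v) = 4**2*5 + v = 16*5 + v = 80 + v)
sqrt(28935 + X(-42)) = sqrt(28935 + (80 - 42)) = sqrt(28935 + 38) = sqrt(28973)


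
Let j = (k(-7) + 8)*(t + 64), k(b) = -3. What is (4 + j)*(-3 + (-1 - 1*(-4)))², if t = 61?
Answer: 0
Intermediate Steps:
j = 625 (j = (-3 + 8)*(61 + 64) = 5*125 = 625)
(4 + j)*(-3 + (-1 - 1*(-4)))² = (4 + 625)*(-3 + (-1 - 1*(-4)))² = 629*(-3 + (-1 + 4))² = 629*(-3 + 3)² = 629*0² = 629*0 = 0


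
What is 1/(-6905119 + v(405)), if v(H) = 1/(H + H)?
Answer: -810/5593146389 ≈ -1.4482e-7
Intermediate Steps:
v(H) = 1/(2*H)
1/(-6905119 + v(405)) = 1/(-6905119 + (½)/405) = 1/(-6905119 + (½)*(1/405)) = 1/(-6905119 + 1/810) = 1/(-5593146389/810) = -810/5593146389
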